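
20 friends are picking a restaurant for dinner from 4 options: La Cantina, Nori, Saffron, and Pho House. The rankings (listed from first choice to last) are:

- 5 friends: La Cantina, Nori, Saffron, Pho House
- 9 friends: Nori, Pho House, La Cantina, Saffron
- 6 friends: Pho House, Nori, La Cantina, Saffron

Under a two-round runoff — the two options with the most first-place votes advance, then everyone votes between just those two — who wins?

Nori

Round 1 first-place votes: La Cantina 5, Nori 9, Saffron 0, Pho House 6.
Nori and Pho House advance.
Runoff: Nori is preferred to Pho House by 14 voters; Pho House by 6.
Nori wins the runoff.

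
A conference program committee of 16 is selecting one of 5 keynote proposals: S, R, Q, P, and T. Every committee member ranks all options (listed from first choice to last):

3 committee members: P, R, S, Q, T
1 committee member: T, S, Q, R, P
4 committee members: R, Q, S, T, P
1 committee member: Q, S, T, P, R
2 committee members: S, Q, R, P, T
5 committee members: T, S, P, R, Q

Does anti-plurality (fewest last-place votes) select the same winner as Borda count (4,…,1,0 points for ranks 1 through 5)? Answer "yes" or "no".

yes

Anti-plurality — last-place votes: S 0, R 1, Q 5, P 5, T 5. Winner: S.
Borda — scores: S 43, R 35, Q 27, P 25, T 30. Winner: S.
The two methods agree.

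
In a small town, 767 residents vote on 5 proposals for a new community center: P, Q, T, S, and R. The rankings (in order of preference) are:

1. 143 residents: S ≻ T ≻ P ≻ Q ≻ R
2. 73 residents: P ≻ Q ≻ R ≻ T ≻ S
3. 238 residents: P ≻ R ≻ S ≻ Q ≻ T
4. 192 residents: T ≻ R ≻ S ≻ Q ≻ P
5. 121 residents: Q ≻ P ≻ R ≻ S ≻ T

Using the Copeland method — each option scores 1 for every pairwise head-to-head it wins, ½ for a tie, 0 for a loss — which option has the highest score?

P

P: beats Q, T, S, and R → score 4.
Q: beats T; loses to P, S, and R → score 1.
T: loses to P, Q, S, and R → score 0.
S: beats Q and T; loses to P and R → score 2.
R: beats Q, T, and S; loses to P → score 3.
P has the best pairwise record.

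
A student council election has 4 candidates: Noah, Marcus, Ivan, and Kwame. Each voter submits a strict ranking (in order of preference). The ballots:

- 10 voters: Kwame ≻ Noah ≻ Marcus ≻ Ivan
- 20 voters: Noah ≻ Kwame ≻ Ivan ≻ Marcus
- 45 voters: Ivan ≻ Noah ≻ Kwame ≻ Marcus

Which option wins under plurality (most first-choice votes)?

First-place votes: Noah 20, Marcus 0, Ivan 45, Kwame 10.
Ivan has the most first-place votes.

Ivan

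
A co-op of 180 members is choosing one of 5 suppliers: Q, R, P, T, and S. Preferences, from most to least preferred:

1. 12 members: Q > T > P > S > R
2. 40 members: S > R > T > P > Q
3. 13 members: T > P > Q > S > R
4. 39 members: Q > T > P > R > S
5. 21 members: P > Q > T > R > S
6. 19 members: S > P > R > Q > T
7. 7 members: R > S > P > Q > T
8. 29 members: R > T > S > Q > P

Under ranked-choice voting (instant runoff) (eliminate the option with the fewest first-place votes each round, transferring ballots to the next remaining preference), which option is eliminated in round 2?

P

Round 1: Q 51, R 36, P 21, T 13, S 59. Eliminate T.
Round 2: Q 51, R 36, P 34, S 59. Eliminate P.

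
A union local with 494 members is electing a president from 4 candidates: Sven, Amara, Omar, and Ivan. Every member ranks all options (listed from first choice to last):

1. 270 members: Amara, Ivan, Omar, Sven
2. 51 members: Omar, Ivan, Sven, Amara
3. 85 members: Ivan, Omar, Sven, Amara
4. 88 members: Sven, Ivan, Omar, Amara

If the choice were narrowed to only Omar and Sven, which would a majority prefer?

Omar

Voters preferring Omar to Sven: 406; preferring Sven to Omar: 88.
Omar wins the head-to-head.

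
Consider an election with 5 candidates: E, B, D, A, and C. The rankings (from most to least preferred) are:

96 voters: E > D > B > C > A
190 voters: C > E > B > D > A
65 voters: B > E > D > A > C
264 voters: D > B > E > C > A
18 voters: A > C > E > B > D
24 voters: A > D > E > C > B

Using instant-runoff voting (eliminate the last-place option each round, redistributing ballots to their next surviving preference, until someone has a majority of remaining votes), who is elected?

Round 1: E 96, B 65, D 264, A 42, C 190. Eliminate A.
Round 2: E 96, B 65, D 288, C 208. Eliminate B.
Round 3: E 161, D 288, C 208. Eliminate E.
Round 4: D 449, C 208. D has a majority.

D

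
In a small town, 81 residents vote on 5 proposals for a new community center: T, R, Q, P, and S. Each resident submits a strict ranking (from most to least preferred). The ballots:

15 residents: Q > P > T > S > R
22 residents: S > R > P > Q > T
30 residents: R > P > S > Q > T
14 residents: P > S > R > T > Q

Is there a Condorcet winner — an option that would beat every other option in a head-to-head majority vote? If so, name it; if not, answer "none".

none

Checking pairwise contests:
R beats T 66–15.
S beats R 51–30.
R beats Q 66–15.
R beats P 52–29.
P beats S 59–22.
Every option loses at least one head-to-head, so there is no Condorcet winner.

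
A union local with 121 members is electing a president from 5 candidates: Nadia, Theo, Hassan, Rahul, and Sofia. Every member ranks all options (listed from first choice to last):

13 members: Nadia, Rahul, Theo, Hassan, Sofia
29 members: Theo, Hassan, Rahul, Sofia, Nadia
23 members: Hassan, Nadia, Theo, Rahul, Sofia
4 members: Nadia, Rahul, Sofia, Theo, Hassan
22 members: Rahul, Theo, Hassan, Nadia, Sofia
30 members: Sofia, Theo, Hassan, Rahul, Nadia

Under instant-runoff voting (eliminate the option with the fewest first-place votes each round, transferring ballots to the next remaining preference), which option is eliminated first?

Round 1: Nadia 17, Theo 29, Hassan 23, Rahul 22, Sofia 30. Eliminate Nadia.

Nadia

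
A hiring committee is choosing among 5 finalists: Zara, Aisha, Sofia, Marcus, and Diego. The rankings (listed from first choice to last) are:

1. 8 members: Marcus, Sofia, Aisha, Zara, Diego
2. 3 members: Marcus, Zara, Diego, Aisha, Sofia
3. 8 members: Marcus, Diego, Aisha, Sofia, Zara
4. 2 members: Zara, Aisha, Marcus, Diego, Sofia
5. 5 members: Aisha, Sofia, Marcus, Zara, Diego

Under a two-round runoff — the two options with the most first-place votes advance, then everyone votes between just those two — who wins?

Marcus

Round 1 first-place votes: Zara 2, Aisha 5, Sofia 0, Marcus 19, Diego 0.
Marcus and Aisha advance.
Runoff: Marcus is preferred to Aisha by 19 voters; Aisha by 7.
Marcus wins the runoff.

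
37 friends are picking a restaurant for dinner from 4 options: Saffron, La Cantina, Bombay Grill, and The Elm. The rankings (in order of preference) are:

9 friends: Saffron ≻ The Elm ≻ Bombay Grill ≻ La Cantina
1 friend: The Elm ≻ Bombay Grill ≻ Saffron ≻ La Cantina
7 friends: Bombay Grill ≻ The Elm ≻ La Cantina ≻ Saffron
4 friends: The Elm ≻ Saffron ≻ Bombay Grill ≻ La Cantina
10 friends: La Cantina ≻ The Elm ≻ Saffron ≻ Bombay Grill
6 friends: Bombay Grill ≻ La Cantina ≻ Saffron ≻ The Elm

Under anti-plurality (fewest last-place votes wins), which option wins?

Last-place votes: Saffron 7, La Cantina 14, Bombay Grill 10, The Elm 6.
The Elm is ranked last by the fewest voters, so The Elm wins.

The Elm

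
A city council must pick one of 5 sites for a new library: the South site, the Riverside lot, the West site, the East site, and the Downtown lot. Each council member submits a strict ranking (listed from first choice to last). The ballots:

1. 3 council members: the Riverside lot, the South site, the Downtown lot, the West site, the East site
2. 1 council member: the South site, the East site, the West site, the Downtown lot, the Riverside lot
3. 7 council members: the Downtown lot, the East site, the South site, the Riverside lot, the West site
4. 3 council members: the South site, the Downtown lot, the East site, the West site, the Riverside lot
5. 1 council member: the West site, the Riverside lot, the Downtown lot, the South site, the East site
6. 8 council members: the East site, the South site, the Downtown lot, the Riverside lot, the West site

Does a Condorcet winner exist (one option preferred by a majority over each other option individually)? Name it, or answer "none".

Checking pairwise contests:
the East site beats the South site 15–8.
the South site beats the Riverside lot 19–4.
the South site beats the West site 22–1.
the Downtown lot beats the East site 14–9.
the South site beats the Downtown lot 15–8.
Every option loses at least one head-to-head, so there is no Condorcet winner.

none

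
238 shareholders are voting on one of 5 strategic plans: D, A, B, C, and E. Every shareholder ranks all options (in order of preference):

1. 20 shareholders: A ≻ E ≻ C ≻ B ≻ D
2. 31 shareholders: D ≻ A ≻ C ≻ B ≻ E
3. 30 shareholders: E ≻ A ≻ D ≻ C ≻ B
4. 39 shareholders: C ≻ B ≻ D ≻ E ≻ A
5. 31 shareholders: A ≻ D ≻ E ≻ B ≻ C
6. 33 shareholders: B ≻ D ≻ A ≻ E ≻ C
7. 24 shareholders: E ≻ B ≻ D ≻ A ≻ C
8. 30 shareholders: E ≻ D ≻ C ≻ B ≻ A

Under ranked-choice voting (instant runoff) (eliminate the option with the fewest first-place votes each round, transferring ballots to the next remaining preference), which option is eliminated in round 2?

B

Round 1: D 31, A 51, B 33, C 39, E 84. Eliminate D.
Round 2: A 82, B 33, C 39, E 84. Eliminate B.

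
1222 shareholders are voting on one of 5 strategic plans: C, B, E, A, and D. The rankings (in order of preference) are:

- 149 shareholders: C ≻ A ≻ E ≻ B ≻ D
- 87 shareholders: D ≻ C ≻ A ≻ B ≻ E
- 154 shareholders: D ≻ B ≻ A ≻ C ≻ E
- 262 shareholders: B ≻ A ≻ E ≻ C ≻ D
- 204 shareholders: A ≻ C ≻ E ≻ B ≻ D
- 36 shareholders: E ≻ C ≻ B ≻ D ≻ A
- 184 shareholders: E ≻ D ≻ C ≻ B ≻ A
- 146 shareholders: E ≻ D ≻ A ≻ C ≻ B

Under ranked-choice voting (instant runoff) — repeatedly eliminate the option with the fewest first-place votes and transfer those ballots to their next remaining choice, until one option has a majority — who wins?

Round 1: C 149, B 262, E 366, A 204, D 241. Eliminate C.
Round 2: B 262, E 366, A 353, D 241. Eliminate D.
Round 3: B 416, E 366, A 440. Eliminate E.
Round 4: B 636, A 586. B has a majority.

B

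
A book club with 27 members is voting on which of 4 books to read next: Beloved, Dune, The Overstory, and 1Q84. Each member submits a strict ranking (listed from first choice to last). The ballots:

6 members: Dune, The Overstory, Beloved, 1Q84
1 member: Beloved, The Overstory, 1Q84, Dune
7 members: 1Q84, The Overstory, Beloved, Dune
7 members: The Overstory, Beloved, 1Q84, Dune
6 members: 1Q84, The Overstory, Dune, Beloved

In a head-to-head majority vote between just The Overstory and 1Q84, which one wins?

The Overstory

Voters preferring The Overstory to 1Q84: 14; preferring 1Q84 to The Overstory: 13.
The Overstory wins the head-to-head.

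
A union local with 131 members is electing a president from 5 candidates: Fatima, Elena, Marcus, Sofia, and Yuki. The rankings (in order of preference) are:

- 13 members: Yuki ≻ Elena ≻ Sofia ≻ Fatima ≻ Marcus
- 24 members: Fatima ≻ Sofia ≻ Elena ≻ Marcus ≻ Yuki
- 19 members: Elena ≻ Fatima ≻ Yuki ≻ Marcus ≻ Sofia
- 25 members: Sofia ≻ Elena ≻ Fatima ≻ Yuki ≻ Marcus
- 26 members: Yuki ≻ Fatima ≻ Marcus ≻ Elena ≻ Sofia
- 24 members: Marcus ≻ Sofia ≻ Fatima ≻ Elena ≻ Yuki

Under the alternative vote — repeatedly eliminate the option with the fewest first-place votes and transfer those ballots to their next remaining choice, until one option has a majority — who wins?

Fatima

Round 1: Fatima 24, Elena 19, Marcus 24, Sofia 25, Yuki 39. Eliminate Elena.
Round 2: Fatima 43, Marcus 24, Sofia 25, Yuki 39. Eliminate Marcus.
Round 3: Fatima 43, Sofia 49, Yuki 39. Eliminate Yuki.
Round 4: Fatima 69, Sofia 62. Fatima has a majority.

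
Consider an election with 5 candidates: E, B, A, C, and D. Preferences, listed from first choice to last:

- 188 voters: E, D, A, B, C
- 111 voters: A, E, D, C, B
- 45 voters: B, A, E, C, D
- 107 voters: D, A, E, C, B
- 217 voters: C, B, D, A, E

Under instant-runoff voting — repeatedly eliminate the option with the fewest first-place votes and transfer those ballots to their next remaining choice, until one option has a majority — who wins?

Round 1: E 188, B 45, A 111, C 217, D 107. Eliminate B.
Round 2: E 188, A 156, C 217, D 107. Eliminate D.
Round 3: E 188, A 263, C 217. Eliminate E.
Round 4: A 451, C 217. A has a majority.

A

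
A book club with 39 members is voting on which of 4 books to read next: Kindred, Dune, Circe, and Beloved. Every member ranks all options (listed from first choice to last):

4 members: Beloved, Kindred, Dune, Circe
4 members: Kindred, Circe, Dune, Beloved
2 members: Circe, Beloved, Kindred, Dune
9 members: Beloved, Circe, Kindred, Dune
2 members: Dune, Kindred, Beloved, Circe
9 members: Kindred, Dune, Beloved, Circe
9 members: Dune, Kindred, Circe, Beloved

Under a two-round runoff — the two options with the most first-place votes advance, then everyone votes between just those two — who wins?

Kindred

Round 1 first-place votes: Kindred 13, Dune 11, Circe 2, Beloved 13.
Kindred and Beloved advance.
Runoff: Kindred is preferred to Beloved by 24 voters; Beloved by 15.
Kindred wins the runoff.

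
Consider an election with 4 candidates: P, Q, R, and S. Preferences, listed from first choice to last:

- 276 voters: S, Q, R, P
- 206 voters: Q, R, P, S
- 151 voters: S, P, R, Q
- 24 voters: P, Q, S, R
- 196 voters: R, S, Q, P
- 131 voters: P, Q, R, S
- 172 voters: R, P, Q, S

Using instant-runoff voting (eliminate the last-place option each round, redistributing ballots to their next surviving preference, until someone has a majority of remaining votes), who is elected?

Round 1: P 155, Q 206, R 368, S 427. Eliminate P.
Round 2: Q 361, R 368, S 427. Eliminate Q.
Round 3: R 705, S 451. R has a majority.

R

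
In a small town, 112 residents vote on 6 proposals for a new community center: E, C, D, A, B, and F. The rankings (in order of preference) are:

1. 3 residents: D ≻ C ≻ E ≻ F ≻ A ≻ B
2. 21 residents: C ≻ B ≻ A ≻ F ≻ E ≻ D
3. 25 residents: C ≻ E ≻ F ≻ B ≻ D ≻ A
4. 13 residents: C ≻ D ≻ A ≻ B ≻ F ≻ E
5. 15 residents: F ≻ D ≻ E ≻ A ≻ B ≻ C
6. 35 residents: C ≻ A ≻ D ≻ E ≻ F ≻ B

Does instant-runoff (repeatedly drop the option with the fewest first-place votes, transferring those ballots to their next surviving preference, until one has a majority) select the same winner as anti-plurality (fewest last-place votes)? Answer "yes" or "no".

Instant-runoff — R1 E 0, C 94, D 3, A 0, B 0, F 15 (C winner). Winner: C.
Anti-plurality — last-place votes: E 13, C 15, D 21, A 25, B 38, F 0. Winner: F.
The two methods disagree.

no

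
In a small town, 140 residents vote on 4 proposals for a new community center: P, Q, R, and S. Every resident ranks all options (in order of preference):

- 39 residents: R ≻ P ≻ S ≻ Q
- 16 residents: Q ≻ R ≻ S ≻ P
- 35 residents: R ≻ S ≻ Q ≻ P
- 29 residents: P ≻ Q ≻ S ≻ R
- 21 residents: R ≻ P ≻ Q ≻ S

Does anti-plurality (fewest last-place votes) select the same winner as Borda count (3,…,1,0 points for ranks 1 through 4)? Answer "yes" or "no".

no

Anti-plurality — last-place votes: P 51, Q 39, R 29, S 21. Winner: S.
Borda — scores: P 207, Q 162, R 317, S 154. Winner: R.
The two methods disagree.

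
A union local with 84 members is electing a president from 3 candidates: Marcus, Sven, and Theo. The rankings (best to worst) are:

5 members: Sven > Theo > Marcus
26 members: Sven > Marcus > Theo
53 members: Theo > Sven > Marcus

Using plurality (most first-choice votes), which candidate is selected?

First-place votes: Marcus 0, Sven 31, Theo 53.
Theo has the most first-place votes.

Theo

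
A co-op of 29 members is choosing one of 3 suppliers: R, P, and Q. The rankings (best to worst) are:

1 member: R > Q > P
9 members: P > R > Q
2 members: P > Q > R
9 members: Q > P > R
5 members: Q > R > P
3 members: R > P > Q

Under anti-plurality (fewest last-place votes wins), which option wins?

P

Last-place votes: R 11, P 6, Q 12.
P is ranked last by the fewest voters, so P wins.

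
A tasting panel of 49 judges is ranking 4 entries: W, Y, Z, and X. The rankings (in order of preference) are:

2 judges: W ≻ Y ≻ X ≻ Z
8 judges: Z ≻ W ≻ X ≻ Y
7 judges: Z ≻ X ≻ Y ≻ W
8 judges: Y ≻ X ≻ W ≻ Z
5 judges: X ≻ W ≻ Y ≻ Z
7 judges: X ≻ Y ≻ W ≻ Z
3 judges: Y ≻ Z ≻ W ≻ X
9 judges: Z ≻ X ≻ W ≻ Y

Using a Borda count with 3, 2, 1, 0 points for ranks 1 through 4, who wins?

W: 2·3 + 8·2 + 7·0 + 8·1 + 5·2 + 7·1 + 3·1 + 9·1 = 59
Y: 2·2 + 8·0 + 7·1 + 8·3 + 5·1 + 7·2 + 3·3 + 9·0 = 63
Z: 2·0 + 8·3 + 7·3 + 8·0 + 5·0 + 7·0 + 3·2 + 9·3 = 78
X: 2·1 + 8·1 + 7·2 + 8·2 + 5·3 + 7·3 + 3·0 + 9·2 = 94
X has the highest Borda score (94).

X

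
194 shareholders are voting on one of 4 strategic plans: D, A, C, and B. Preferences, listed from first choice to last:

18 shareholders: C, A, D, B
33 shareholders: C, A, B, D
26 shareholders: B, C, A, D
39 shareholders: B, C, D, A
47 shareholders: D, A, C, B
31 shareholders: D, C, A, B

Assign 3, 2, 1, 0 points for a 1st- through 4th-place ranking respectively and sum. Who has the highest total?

C

D: 18·1 + 33·0 + 26·0 + 39·1 + 47·3 + 31·3 = 291
A: 18·2 + 33·2 + 26·1 + 39·0 + 47·2 + 31·1 = 253
C: 18·3 + 33·3 + 26·2 + 39·2 + 47·1 + 31·2 = 392
B: 18·0 + 33·1 + 26·3 + 39·3 + 47·0 + 31·0 = 228
C has the highest Borda score (392).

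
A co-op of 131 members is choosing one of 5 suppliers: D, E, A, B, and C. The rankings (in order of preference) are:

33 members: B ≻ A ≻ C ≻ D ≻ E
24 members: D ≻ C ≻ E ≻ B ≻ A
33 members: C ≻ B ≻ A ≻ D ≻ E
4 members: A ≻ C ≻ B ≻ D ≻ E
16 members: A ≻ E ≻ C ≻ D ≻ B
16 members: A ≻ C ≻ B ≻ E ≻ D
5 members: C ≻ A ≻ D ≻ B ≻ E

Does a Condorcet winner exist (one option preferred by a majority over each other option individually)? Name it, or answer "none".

none

Checking pairwise contests:
A beats D 107–24.
D beats E 99–32.
B beats A 90–41.
C beats B 98–33.
A beats C 69–62.
Every option loses at least one head-to-head, so there is no Condorcet winner.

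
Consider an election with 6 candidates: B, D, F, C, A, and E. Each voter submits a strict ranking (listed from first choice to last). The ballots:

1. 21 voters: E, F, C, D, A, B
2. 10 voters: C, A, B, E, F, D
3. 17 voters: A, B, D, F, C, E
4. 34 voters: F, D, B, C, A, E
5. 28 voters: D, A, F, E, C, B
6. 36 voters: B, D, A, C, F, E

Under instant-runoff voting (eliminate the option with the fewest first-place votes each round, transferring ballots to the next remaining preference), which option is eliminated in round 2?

E

Round 1: B 36, D 28, F 34, C 10, A 17, E 21. Eliminate C.
Round 2: B 36, D 28, F 34, A 27, E 21. Eliminate E.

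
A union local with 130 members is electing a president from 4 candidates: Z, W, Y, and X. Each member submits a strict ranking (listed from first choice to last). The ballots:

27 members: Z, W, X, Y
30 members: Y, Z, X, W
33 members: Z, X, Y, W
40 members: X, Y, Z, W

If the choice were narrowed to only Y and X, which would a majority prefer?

X

Voters preferring Y to X: 30; preferring X to Y: 100.
X wins the head-to-head.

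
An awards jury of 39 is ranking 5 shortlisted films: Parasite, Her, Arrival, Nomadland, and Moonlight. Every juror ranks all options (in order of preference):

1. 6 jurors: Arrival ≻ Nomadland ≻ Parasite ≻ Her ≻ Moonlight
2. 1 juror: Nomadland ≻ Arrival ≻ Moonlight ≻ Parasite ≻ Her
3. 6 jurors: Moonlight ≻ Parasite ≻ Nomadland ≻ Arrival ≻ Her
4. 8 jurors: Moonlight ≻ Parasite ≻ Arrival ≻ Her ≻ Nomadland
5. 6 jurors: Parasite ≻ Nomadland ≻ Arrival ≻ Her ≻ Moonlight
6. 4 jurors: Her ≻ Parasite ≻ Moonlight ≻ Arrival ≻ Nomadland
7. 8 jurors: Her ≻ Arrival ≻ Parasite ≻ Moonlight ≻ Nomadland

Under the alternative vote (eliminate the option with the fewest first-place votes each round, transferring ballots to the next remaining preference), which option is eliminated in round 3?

Her

Round 1: Parasite 6, Her 12, Arrival 6, Nomadland 1, Moonlight 14. Eliminate Nomadland.
Round 2: Parasite 6, Her 12, Arrival 7, Moonlight 14. Eliminate Parasite.
Round 3: Her 12, Arrival 13, Moonlight 14. Eliminate Her.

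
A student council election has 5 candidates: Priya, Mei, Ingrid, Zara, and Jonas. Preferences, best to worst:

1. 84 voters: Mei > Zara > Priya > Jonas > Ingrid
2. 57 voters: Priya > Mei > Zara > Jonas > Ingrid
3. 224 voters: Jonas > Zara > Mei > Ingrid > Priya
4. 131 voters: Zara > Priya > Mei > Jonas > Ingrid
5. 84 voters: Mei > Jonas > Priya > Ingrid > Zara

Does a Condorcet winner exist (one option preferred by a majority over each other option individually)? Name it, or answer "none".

none

Checking pairwise contests:
Mei beats Priya 392–188.
Zara beats Mei 355–225.
Priya beats Ingrid 356–224.
Jonas beats Zara 308–272.
Mei beats Jonas 356–224.
Every option loses at least one head-to-head, so there is no Condorcet winner.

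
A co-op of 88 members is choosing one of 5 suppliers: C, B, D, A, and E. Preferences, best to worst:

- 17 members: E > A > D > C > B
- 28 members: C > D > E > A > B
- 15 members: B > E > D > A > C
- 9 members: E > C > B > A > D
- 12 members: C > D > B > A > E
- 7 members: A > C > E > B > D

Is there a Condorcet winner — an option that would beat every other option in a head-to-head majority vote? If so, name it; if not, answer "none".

C

C vs B: 73–15 for C.
C vs D: 56–32 for C.
C vs A: 49–39 for C.
C vs E: 47–41 for C.
C beats every other option head-to-head.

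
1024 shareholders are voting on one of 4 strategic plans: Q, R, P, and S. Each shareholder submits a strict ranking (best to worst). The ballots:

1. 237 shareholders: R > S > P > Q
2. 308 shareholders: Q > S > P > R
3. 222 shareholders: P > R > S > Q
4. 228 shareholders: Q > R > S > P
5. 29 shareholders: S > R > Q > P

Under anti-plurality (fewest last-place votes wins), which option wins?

Last-place votes: Q 459, R 308, P 257, S 0.
S is ranked last by the fewest voters, so S wins.

S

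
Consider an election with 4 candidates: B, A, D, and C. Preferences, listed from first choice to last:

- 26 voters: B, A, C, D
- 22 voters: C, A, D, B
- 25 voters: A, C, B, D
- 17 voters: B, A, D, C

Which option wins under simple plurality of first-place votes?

B

First-place votes: B 43, A 25, D 0, C 22.
B has the most first-place votes.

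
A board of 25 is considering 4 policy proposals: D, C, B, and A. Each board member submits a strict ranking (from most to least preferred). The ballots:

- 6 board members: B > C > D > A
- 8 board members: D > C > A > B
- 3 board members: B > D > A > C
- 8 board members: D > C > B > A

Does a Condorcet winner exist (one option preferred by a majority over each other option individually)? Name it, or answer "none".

D

D vs C: 19–6 for D.
D vs B: 16–9 for D.
D vs A: 25–0 for D.
D beats every other option head-to-head.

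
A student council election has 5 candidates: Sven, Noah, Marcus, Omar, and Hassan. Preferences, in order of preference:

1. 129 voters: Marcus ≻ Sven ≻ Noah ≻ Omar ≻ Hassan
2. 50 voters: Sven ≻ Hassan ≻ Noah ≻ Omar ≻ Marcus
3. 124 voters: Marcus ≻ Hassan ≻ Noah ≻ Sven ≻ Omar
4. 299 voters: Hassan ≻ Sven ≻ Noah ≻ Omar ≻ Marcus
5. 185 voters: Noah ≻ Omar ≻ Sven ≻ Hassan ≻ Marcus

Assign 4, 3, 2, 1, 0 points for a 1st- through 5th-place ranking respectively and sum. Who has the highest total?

Sven: 129·3 + 50·4 + 124·1 + 299·3 + 185·2 = 1978
Noah: 129·2 + 50·2 + 124·2 + 299·2 + 185·4 = 1944
Marcus: 129·4 + 50·0 + 124·4 + 299·0 + 185·0 = 1012
Omar: 129·1 + 50·1 + 124·0 + 299·1 + 185·3 = 1033
Hassan: 129·0 + 50·3 + 124·3 + 299·4 + 185·1 = 1903
Sven has the highest Borda score (1978).

Sven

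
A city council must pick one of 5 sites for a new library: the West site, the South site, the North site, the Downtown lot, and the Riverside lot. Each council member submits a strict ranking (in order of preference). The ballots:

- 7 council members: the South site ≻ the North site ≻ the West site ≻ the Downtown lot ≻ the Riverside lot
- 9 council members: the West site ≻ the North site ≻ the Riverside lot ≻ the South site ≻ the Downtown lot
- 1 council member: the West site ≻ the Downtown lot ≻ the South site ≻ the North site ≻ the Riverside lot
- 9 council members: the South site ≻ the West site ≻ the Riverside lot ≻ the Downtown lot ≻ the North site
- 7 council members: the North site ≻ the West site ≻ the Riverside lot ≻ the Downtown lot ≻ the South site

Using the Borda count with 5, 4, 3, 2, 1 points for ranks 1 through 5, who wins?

the West site

the West site: 7·3 + 9·5 + 1·5 + 9·4 + 7·4 = 135
the South site: 7·5 + 9·2 + 1·3 + 9·5 + 7·1 = 108
the North site: 7·4 + 9·4 + 1·2 + 9·1 + 7·5 = 110
the Downtown lot: 7·2 + 9·1 + 1·4 + 9·2 + 7·2 = 59
the Riverside lot: 7·1 + 9·3 + 1·1 + 9·3 + 7·3 = 83
the West site has the highest Borda score (135).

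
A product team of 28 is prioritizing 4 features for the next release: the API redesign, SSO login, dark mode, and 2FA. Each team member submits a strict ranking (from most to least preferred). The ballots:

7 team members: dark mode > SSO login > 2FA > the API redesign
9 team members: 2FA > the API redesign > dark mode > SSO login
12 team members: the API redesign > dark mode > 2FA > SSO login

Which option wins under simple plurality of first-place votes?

the API redesign

First-place votes: the API redesign 12, SSO login 0, dark mode 7, 2FA 9.
the API redesign has the most first-place votes.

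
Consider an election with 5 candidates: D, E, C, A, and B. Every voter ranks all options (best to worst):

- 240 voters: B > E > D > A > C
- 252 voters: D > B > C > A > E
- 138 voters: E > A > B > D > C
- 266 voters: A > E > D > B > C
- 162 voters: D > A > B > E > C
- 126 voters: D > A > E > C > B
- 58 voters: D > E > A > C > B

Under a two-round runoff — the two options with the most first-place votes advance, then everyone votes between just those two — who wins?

Round 1 first-place votes: D 598, E 138, C 0, A 266, B 240.
D and A advance.
Runoff: D is preferred to A by 838 voters; A by 404.
D wins the runoff.

D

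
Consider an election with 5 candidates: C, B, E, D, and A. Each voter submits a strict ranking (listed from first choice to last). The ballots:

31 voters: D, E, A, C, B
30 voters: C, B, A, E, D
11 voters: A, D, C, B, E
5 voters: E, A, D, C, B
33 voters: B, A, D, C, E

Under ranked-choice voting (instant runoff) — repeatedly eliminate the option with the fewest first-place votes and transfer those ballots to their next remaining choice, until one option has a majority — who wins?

Round 1: C 30, B 33, E 5, D 31, A 11. Eliminate E.
Round 2: C 30, B 33, D 31, A 16. Eliminate A.
Round 3: C 30, B 33, D 47. Eliminate C.
Round 4: B 63, D 47. B has a majority.

B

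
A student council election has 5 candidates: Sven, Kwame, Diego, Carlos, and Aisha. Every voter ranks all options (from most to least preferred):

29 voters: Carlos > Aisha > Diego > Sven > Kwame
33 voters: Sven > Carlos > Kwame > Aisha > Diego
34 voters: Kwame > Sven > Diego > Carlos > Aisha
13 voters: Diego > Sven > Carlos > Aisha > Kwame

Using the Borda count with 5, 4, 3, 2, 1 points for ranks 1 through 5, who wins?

Sven

Sven: 29·2 + 33·5 + 34·4 + 13·4 = 411
Kwame: 29·1 + 33·3 + 34·5 + 13·1 = 311
Diego: 29·3 + 33·1 + 34·3 + 13·5 = 287
Carlos: 29·5 + 33·4 + 34·2 + 13·3 = 384
Aisha: 29·4 + 33·2 + 34·1 + 13·2 = 242
Sven has the highest Borda score (411).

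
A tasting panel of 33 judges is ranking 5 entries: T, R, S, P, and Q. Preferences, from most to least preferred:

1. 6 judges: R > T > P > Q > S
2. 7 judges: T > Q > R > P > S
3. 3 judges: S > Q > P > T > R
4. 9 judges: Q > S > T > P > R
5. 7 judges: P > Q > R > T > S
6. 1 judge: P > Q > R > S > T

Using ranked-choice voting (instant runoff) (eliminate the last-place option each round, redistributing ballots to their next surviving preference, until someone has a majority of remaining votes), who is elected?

Round 1: T 7, R 6, S 3, P 8, Q 9. Eliminate S.
Round 2: T 7, R 6, P 8, Q 12. Eliminate R.
Round 3: T 13, P 8, Q 12. Eliminate P.
Round 4: T 13, Q 20. Q has a majority.

Q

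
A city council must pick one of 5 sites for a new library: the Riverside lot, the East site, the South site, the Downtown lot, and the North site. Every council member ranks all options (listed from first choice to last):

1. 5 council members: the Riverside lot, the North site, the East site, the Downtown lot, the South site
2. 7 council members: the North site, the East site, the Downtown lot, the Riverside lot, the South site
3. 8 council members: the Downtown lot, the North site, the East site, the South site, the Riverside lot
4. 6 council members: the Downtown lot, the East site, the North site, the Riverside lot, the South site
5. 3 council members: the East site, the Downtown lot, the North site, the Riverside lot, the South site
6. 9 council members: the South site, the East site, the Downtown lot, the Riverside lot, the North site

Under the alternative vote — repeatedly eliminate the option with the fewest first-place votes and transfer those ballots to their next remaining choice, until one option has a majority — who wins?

the Downtown lot

Round 1: the Riverside lot 5, the East site 3, the South site 9, the Downtown lot 14, the North site 7. Eliminate the East site.
Round 2: the Riverside lot 5, the South site 9, the Downtown lot 17, the North site 7. Eliminate the Riverside lot.
Round 3: the South site 9, the Downtown lot 17, the North site 12. Eliminate the South site.
Round 4: the Downtown lot 26, the North site 12. The Downtown lot has a majority.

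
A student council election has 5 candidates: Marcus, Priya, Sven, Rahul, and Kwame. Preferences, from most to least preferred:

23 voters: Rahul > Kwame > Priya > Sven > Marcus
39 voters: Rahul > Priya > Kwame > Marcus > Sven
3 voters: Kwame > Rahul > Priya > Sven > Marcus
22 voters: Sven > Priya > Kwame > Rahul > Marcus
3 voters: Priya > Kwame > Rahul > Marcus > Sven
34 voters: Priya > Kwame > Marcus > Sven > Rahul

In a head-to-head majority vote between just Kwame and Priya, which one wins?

Voters preferring Kwame to Priya: 26; preferring Priya to Kwame: 98.
Priya wins the head-to-head.

Priya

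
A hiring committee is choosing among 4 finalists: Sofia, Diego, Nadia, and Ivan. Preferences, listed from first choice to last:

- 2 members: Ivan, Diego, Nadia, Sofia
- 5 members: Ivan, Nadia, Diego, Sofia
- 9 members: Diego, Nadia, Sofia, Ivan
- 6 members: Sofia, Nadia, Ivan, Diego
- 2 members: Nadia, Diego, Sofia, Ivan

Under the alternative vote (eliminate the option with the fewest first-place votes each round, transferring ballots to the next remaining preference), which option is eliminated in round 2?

Sofia

Round 1: Sofia 6, Diego 9, Nadia 2, Ivan 7. Eliminate Nadia.
Round 2: Sofia 6, Diego 11, Ivan 7. Eliminate Sofia.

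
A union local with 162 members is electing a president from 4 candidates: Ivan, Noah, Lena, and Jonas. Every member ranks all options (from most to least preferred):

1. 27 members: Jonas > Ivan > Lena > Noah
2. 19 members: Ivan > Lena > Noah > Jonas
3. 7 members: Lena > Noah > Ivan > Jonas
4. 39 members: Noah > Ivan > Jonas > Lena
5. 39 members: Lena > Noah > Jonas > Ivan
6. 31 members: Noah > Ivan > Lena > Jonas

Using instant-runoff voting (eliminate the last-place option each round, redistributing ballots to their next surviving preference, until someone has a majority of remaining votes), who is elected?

Lena

Round 1: Ivan 19, Noah 70, Lena 46, Jonas 27. Eliminate Ivan.
Round 2: Noah 70, Lena 65, Jonas 27. Eliminate Jonas.
Round 3: Noah 70, Lena 92. Lena has a majority.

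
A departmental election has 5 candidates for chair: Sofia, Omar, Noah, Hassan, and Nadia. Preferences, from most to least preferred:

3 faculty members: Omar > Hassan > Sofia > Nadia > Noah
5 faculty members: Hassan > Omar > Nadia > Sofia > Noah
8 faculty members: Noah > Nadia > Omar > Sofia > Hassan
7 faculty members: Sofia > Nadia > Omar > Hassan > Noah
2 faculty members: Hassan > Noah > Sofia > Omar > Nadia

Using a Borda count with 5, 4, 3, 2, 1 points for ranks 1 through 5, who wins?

Sofia: 3·3 + 5·2 + 8·2 + 7·5 + 2·3 = 76
Omar: 3·5 + 5·4 + 8·3 + 7·3 + 2·2 = 84
Noah: 3·1 + 5·1 + 8·5 + 7·1 + 2·4 = 63
Hassan: 3·4 + 5·5 + 8·1 + 7·2 + 2·5 = 69
Nadia: 3·2 + 5·3 + 8·4 + 7·4 + 2·1 = 83
Omar has the highest Borda score (84).

Omar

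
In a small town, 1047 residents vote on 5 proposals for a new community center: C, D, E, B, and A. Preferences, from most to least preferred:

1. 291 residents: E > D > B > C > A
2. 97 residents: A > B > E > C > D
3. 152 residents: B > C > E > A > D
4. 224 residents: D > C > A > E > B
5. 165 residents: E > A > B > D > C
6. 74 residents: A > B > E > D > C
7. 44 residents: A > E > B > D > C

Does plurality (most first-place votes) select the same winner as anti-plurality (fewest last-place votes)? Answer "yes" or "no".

yes

Plurality — first-place votes: C 0, D 224, E 456, B 152, A 215. Winner: E.
Anti-plurality — last-place votes: C 283, D 249, E 0, B 224, A 291. Winner: E.
The two methods agree.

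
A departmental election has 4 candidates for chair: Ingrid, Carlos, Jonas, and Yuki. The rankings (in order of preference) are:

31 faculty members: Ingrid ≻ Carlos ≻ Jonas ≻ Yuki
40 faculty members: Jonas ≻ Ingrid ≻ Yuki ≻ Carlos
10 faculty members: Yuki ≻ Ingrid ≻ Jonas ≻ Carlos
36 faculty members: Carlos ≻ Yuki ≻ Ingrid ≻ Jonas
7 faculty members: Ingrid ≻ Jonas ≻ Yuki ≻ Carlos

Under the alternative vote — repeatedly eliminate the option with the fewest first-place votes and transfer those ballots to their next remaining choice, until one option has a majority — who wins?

Round 1: Ingrid 38, Carlos 36, Jonas 40, Yuki 10. Eliminate Yuki.
Round 2: Ingrid 48, Carlos 36, Jonas 40. Eliminate Carlos.
Round 3: Ingrid 84, Jonas 40. Ingrid has a majority.

Ingrid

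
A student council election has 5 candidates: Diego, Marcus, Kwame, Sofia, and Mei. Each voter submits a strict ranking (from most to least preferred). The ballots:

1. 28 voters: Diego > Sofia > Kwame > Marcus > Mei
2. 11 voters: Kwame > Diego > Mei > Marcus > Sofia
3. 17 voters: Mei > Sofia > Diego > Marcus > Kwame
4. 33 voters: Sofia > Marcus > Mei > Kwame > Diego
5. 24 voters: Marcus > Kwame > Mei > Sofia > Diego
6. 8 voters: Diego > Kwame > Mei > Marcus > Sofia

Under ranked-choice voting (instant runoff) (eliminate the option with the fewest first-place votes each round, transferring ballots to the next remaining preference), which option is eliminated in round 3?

Marcus

Round 1: Diego 36, Marcus 24, Kwame 11, Sofia 33, Mei 17. Eliminate Kwame.
Round 2: Diego 47, Marcus 24, Sofia 33, Mei 17. Eliminate Mei.
Round 3: Diego 47, Marcus 24, Sofia 50. Eliminate Marcus.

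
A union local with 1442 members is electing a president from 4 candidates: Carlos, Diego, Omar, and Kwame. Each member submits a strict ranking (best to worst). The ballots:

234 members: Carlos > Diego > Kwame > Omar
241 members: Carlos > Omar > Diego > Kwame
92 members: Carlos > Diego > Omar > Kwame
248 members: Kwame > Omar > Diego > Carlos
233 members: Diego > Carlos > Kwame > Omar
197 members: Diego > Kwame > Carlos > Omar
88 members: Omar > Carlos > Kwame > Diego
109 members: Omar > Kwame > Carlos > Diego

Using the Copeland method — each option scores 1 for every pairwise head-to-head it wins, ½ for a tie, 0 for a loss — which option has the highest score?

Carlos

Carlos: beats Diego, Omar, and Kwame → score 3.
Diego: beats Omar and Kwame; loses to Carlos → score 2.
Omar: loses to Carlos, Diego, and Kwame → score 0.
Kwame: beats Omar; loses to Carlos and Diego → score 1.
Carlos has the best pairwise record.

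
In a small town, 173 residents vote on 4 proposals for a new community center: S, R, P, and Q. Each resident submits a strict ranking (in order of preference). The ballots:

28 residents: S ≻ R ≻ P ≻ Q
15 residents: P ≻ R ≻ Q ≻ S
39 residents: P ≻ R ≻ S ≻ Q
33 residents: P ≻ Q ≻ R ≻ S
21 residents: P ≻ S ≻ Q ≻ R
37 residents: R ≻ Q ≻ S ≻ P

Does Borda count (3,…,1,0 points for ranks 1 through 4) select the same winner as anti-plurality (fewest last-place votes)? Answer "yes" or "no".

Borda — scores: S 202, R 308, P 352, Q 176. Winner: P.
Anti-plurality — last-place votes: S 48, R 21, P 37, Q 67. Winner: R.
The two methods disagree.

no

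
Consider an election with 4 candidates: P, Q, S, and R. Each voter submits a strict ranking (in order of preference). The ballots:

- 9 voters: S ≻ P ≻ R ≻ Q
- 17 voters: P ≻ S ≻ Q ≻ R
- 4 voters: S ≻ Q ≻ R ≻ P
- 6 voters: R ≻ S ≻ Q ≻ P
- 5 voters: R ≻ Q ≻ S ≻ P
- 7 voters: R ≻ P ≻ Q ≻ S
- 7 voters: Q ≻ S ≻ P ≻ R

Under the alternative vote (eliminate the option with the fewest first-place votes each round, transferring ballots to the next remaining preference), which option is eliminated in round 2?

P

Round 1: P 17, Q 7, S 13, R 18. Eliminate Q.
Round 2: P 17, S 20, R 18. Eliminate P.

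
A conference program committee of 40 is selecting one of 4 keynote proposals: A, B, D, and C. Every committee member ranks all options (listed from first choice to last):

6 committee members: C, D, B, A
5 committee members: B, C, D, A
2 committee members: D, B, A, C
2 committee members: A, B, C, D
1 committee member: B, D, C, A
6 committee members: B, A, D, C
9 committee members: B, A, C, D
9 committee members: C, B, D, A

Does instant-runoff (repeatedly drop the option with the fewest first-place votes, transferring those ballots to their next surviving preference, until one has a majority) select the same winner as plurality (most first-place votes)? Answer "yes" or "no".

Instant-runoff — R1 A 2, B 21, D 2, C 15 (B winner). Winner: B.
Plurality — first-place votes: A 2, B 21, D 2, C 15. Winner: B.
The two methods agree.

yes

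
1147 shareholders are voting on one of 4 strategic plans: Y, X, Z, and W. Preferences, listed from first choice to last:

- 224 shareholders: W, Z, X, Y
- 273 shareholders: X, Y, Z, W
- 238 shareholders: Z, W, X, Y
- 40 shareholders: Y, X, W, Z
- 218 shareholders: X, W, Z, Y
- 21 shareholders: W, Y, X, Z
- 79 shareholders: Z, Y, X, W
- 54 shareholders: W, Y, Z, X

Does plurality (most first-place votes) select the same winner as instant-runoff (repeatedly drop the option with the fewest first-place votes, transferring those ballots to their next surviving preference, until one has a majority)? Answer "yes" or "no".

no

Plurality — first-place votes: Y 40, X 491, Z 317, W 299. Winner: X.
Instant-runoff — R1 Y 40, X 491, Z 317, W 299 (Y out); R2 X 531, Z 317, W 299 (W out); R3 X 552, Z 595 (Z winner). Winner: Z.
The two methods disagree.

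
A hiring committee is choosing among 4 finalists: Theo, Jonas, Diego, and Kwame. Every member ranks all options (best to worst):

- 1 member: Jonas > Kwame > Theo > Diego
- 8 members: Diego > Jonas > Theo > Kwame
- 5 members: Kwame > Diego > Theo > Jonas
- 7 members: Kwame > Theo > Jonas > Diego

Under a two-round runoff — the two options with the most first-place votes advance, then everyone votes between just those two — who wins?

Kwame

Round 1 first-place votes: Theo 0, Jonas 1, Diego 8, Kwame 12.
Kwame and Diego advance.
Runoff: Kwame is preferred to Diego by 13 voters; Diego by 8.
Kwame wins the runoff.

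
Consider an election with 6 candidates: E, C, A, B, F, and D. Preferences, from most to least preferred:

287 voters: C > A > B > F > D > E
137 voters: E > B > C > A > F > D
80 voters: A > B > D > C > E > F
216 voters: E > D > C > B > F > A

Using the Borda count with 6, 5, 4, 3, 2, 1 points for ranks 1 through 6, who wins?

C

E: 287·1 + 137·6 + 80·2 + 216·6 = 2565
C: 287·6 + 137·4 + 80·3 + 216·4 = 3374
A: 287·5 + 137·3 + 80·6 + 216·1 = 2542
B: 287·4 + 137·5 + 80·5 + 216·3 = 2881
F: 287·3 + 137·2 + 80·1 + 216·2 = 1647
D: 287·2 + 137·1 + 80·4 + 216·5 = 2111
C has the highest Borda score (3374).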